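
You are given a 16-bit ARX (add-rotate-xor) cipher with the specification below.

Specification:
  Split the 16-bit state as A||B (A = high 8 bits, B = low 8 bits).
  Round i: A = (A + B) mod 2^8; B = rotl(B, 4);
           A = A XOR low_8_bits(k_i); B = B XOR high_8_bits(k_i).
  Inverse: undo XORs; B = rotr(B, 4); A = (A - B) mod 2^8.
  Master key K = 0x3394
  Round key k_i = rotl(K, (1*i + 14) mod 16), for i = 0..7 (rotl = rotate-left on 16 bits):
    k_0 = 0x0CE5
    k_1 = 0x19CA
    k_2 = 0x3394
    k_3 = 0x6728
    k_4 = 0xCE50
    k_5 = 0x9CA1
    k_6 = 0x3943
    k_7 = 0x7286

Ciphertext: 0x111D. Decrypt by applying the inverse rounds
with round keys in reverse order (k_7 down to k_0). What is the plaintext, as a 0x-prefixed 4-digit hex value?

0xA701

s_0 = ciphertext = 0x111D
s_1 = InvRound(s_0, k_7) = 0xA1F6
s_2 = InvRound(s_1, k_6) = 0xE6FC
s_3 = InvRound(s_2, k_5) = 0x4106
s_4 = InvRound(s_3, k_4) = 0x858C
s_5 = InvRound(s_4, k_3) = 0xEFBE
s_6 = InvRound(s_5, k_2) = 0xA3D8
s_7 = InvRound(s_6, k_1) = 0x4D1C
s_8 = InvRound(s_7, k_0) = 0xA701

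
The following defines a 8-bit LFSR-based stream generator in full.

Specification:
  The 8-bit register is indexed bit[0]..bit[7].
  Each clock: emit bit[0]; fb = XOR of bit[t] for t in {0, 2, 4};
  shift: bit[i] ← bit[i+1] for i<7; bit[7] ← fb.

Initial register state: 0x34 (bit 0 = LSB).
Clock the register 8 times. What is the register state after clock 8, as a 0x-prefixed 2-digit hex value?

reg_0 = 0x34
clock 1: out=0, reg = 0x1A
clock 2: out=0, reg = 0x8D
clock 3: out=1, reg = 0x46
clock 4: out=0, reg = 0xA3
clock 5: out=1, reg = 0xD1
clock 6: out=1, reg = 0x68
clock 7: out=0, reg = 0x34
clock 8: out=0, reg = 0x1A

0x1A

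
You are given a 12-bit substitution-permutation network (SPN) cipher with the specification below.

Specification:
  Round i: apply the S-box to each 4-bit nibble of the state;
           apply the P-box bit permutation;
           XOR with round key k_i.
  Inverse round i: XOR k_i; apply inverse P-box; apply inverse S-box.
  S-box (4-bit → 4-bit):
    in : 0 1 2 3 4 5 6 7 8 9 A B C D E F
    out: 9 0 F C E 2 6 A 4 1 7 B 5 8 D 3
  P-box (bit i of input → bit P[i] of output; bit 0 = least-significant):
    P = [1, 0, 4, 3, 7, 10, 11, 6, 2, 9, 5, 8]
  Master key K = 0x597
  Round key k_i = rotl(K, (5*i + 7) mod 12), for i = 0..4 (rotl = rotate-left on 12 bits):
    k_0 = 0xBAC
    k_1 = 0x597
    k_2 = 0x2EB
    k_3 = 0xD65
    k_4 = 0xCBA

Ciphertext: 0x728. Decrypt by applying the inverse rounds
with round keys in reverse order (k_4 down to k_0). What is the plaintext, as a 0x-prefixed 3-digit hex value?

s_0 = ciphertext = 0x728
s_1 = InvRound(s_0, k_4) = 0x7CC
s_2 = InvRound(s_1, k_3) = 0x6C7
s_3 = InvRound(s_2, k_2) = 0xC5D
s_4 = InvRound(s_3, k_1) = 0xDE0
s_5 = InvRound(s_4, k_0) = 0xF7D

0xF7D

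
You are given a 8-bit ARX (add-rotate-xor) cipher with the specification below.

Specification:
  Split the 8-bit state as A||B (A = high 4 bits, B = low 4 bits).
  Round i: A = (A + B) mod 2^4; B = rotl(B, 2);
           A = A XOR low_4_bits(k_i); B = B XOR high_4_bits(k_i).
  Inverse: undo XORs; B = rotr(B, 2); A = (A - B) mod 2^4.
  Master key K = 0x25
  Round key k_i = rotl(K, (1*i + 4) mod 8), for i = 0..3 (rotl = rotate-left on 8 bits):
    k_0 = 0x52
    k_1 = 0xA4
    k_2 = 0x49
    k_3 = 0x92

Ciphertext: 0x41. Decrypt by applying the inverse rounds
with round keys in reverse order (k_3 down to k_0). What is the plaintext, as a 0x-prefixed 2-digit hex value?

s_0 = ciphertext = 0x41
s_1 = InvRound(s_0, k_3) = 0x42
s_2 = InvRound(s_1, k_2) = 0x49
s_3 = InvRound(s_2, k_1) = 0x4C
s_4 = InvRound(s_3, k_0) = 0x06

0x06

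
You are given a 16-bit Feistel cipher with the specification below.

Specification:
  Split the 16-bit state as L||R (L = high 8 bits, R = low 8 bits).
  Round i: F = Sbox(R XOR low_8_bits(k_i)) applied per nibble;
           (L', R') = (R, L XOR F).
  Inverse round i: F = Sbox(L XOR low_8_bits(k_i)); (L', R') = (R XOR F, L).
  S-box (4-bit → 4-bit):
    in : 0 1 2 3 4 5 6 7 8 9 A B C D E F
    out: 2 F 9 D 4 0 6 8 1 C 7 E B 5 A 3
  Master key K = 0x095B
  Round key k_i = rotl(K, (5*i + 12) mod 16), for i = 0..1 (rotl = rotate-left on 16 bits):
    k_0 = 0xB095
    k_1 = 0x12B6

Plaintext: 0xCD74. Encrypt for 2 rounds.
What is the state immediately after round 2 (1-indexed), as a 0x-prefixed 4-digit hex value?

s_0 = plaintext = 0xCD74
s_1 = Round(s_0, k_0) = 0x7462
s_2 = Round(s_1, k_1) = 0x6220

0x6220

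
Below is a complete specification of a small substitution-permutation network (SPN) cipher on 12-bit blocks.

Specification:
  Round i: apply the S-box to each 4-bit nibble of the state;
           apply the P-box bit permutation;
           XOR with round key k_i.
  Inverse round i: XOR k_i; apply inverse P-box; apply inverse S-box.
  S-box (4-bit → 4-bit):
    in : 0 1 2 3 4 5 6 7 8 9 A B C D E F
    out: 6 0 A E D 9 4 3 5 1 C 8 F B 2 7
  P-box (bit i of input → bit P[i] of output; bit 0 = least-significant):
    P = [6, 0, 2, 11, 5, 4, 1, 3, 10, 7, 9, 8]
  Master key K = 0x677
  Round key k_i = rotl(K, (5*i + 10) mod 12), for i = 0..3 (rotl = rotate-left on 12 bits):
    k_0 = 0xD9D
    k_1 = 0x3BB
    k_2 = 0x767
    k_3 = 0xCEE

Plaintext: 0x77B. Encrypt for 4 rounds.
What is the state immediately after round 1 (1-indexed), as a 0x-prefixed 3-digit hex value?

s_0 = plaintext = 0x77B
s_1 = Round(s_0, k_0) = 0x12D
s_2 = Round(s_1, k_1) = 0xBE2
s_3 = Round(s_2, k_2) = 0xE76
s_4 = Round(s_3, k_3) = 0xC5A

0x12D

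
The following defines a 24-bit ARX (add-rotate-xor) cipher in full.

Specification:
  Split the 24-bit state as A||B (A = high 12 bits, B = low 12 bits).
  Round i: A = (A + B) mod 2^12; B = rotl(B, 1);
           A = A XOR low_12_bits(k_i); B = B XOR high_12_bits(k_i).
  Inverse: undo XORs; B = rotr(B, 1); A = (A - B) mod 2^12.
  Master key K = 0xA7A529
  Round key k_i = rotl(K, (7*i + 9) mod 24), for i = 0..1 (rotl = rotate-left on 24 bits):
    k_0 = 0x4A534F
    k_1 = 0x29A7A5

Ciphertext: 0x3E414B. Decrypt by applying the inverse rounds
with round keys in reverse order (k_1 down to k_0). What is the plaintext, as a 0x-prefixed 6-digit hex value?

s_0 = ciphertext = 0x3E414B
s_1 = InvRound(s_0, k_1) = 0xA599E8
s_2 = InvRound(s_1, k_0) = 0xA70EA6

0xA70EA6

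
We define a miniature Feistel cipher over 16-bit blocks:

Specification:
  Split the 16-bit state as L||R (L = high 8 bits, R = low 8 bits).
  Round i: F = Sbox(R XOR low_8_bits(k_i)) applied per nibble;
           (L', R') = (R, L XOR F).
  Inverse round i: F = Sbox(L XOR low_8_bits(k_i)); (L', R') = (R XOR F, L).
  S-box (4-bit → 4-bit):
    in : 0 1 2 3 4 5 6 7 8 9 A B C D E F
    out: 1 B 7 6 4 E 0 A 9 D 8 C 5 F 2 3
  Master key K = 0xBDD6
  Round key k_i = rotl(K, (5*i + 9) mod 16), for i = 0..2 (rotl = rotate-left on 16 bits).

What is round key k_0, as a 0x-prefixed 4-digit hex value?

K = 0xBDD6
k_0 = rotl(K, (5*0+9) mod 16) = rotl(K, 9) = 0xAD7B

0xAD7B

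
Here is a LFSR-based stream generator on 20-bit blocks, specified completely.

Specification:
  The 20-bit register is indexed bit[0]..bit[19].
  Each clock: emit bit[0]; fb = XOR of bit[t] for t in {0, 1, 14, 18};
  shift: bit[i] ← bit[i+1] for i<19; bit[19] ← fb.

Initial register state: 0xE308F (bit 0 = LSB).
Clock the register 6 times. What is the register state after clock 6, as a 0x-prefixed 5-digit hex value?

reg_0 = 0xE308F
clock 1: out=1, reg = 0xF1847
clock 2: out=1, reg = 0xF8C23
clock 3: out=1, reg = 0xFC611
clock 4: out=1, reg = 0xFE308
clock 5: out=0, reg = 0x7F184
clock 6: out=0, reg = 0x3F8C2

0x3F8C2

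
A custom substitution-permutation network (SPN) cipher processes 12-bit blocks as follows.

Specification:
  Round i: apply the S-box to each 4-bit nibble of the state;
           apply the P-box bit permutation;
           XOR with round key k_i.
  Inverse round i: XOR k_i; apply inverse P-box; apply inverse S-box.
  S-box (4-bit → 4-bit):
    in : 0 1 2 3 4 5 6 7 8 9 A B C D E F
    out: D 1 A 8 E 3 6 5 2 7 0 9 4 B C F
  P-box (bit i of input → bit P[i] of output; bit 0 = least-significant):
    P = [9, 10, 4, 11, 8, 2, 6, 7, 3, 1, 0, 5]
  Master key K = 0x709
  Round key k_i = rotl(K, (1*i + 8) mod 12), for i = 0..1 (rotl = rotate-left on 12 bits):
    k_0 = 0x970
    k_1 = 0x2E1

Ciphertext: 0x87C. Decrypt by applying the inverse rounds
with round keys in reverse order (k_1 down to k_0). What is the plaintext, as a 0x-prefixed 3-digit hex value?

0xACF

s_0 = ciphertext = 0x87C
s_1 = InvRound(s_0, k_1) = 0x720
s_2 = InvRound(s_1, k_0) = 0xACF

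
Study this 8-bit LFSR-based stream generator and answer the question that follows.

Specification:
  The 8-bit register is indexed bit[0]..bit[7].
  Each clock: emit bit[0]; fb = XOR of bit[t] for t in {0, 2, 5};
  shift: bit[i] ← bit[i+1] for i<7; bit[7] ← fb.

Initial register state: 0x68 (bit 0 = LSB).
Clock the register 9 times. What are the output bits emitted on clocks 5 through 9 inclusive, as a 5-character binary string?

01101

reg_0 = 0x68
clock 1: out=0, reg = 0xB4
clock 2: out=0, reg = 0x5A
clock 3: out=0, reg = 0x2D
clock 4: out=1, reg = 0x96
clock 5: out=0, reg = 0xCB
clock 6: out=1, reg = 0xE5
clock 7: out=1, reg = 0xF2
clock 8: out=0, reg = 0xF9
clock 9: out=1, reg = 0x7C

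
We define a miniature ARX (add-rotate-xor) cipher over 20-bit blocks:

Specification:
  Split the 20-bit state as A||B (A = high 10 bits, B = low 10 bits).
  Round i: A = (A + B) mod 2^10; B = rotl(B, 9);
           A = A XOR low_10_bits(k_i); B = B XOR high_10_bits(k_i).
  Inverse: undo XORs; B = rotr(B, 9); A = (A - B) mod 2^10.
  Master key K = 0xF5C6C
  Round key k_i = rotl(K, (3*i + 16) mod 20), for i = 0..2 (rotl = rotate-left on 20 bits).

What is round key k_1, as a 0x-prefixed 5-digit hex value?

K = 0xF5C6C
k_0 = rotl(K, (3*0+16) mod 20) = rotl(K, 16) = 0xCF5C6
k_1 = rotl(K, (3*1+16) mod 20) = rotl(K, 19) = 0x7AE36

0x7AE36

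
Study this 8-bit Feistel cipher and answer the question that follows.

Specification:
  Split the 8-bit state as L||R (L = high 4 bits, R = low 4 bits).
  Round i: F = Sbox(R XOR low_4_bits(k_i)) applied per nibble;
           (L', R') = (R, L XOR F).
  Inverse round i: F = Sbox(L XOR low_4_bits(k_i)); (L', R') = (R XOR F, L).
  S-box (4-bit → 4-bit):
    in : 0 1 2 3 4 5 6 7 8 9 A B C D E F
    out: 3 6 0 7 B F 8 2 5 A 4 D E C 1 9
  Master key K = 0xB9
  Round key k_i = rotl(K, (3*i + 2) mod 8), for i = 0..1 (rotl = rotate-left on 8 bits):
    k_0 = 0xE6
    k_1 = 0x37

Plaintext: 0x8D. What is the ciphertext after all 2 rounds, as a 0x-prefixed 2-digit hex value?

0x5D

s_0 = plaintext = 0x8D
s_1 = Round(s_0, k_0) = 0xD5
s_2 = Round(s_1, k_1) = 0x5D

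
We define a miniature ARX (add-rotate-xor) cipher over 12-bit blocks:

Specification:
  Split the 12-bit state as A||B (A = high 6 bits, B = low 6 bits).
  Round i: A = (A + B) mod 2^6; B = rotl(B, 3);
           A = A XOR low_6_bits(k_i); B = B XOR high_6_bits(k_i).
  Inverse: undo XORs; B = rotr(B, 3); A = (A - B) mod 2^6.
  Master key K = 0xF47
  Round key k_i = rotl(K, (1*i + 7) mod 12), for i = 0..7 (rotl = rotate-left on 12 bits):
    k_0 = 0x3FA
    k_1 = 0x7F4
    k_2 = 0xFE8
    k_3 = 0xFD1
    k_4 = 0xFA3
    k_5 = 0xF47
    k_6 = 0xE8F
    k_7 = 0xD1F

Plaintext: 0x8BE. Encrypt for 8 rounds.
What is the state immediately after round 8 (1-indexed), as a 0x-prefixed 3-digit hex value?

s_0 = plaintext = 0x8BE
s_1 = Round(s_0, k_0) = 0x6B8
s_2 = Round(s_1, k_1) = 0x998
s_3 = Round(s_2, k_2) = 0x5BC
s_4 = Round(s_3, k_3) = 0x0D8
s_5 = Round(s_4, k_4) = 0xE3D
s_6 = Round(s_5, k_5) = 0xC92
s_7 = Round(s_6, k_6) = 0x2E8
s_8 = Round(s_7, k_7) = 0xB31

0xB31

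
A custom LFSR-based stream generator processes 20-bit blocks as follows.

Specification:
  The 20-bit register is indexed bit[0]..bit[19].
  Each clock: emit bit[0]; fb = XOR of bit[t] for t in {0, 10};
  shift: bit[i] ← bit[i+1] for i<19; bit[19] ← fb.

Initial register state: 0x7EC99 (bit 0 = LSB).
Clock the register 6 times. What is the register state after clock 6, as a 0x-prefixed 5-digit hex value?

reg_0 = 0x7EC99
clock 1: out=1, reg = 0x3F64C
clock 2: out=0, reg = 0x9FB26
clock 3: out=0, reg = 0x4FD93
clock 4: out=1, reg = 0x27EC9
clock 5: out=1, reg = 0x13F64
clock 6: out=0, reg = 0x89FB2

0x89FB2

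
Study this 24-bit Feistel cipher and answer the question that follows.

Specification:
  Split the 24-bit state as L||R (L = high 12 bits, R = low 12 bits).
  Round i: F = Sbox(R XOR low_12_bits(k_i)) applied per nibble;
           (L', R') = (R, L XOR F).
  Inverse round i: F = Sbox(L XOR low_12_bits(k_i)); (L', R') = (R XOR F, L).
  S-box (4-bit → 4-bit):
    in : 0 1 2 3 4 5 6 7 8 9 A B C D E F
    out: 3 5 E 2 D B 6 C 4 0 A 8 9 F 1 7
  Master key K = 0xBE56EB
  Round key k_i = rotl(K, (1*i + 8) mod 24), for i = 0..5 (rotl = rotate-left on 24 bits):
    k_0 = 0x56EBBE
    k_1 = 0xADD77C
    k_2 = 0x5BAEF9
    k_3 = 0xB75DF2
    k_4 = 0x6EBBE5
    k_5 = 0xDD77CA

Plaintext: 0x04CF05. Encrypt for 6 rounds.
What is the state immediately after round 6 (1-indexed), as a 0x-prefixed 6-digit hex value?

0xF5A5FC

s_0 = plaintext = 0x04CF05
s_1 = Round(s_0, k_0) = 0xF05DC4
s_2 = Round(s_1, k_1) = 0xDC4581
s_3 = Round(s_2, k_2) = 0x581500
s_4 = Round(s_3, k_3) = 0x5001FF
s_5 = Round(s_4, k_4) = 0x1FFF5A
s_6 = Round(s_5, k_5) = 0xF5A5FC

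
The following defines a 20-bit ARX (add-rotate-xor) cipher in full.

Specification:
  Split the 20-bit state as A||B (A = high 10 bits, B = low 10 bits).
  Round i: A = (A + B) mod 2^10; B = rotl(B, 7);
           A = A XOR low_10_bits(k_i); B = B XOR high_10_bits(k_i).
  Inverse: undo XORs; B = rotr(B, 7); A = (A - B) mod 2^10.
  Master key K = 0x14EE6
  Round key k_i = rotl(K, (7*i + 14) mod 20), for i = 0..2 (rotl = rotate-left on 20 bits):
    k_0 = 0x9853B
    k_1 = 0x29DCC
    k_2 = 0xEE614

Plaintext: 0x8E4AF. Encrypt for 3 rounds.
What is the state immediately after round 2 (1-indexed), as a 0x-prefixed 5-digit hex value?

0x02E99

s_0 = plaintext = 0x8E4AF
s_1 = Round(s_0, k_0) = 0xF4DF4
s_2 = Round(s_1, k_1) = 0x02E99
s_3 = Round(s_2, k_2) = 0x2C36A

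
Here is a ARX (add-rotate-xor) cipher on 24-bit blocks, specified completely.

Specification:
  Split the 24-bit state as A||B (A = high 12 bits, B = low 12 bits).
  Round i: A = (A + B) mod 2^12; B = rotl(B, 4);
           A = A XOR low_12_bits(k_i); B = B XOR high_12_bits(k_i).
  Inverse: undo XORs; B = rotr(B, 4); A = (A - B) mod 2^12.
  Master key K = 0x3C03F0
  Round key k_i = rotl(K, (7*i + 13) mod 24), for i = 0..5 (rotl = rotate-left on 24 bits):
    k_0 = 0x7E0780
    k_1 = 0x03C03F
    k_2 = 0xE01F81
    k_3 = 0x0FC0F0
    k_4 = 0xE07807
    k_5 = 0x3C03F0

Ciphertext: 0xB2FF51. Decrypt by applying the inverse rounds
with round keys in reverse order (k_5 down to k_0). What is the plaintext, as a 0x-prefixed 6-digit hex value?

0xEADD5F

s_0 = ciphertext = 0xB2FF51
s_1 = InvRound(s_0, k_5) = 0x7161C9
s_2 = InvRound(s_1, k_4) = 0x015EFC
s_3 = InvRound(s_2, k_3) = 0x0050E0
s_4 = InvRound(s_3, k_2) = 0xD961EE
s_5 = InvRound(s_4, k_1) = 0xB8C21D
s_6 = InvRound(s_5, k_0) = 0xEADD5F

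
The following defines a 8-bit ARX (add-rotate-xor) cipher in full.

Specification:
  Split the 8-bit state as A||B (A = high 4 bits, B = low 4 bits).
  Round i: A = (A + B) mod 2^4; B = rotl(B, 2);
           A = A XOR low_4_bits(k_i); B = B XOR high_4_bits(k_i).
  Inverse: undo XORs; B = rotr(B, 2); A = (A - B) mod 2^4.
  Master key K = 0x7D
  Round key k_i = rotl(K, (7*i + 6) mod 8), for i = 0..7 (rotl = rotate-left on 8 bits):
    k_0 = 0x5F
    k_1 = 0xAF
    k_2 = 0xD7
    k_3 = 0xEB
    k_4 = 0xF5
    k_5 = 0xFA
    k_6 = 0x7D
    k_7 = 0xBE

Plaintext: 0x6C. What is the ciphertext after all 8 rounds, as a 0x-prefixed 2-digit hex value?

0xEC

s_0 = plaintext = 0x6C
s_1 = Round(s_0, k_0) = 0xD6
s_2 = Round(s_1, k_1) = 0xC3
s_3 = Round(s_2, k_2) = 0x81
s_4 = Round(s_3, k_3) = 0x2A
s_5 = Round(s_4, k_4) = 0x95
s_6 = Round(s_5, k_5) = 0x4A
s_7 = Round(s_6, k_6) = 0x3D
s_8 = Round(s_7, k_7) = 0xEC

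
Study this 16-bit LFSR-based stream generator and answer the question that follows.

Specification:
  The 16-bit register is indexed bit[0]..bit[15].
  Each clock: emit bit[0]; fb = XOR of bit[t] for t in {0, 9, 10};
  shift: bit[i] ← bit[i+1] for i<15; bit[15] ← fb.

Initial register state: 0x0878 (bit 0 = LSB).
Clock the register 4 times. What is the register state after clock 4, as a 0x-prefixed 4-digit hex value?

0xE087

reg_0 = 0x0878
clock 1: out=0, reg = 0x043C
clock 2: out=0, reg = 0x821E
clock 3: out=0, reg = 0xC10F
clock 4: out=1, reg = 0xE087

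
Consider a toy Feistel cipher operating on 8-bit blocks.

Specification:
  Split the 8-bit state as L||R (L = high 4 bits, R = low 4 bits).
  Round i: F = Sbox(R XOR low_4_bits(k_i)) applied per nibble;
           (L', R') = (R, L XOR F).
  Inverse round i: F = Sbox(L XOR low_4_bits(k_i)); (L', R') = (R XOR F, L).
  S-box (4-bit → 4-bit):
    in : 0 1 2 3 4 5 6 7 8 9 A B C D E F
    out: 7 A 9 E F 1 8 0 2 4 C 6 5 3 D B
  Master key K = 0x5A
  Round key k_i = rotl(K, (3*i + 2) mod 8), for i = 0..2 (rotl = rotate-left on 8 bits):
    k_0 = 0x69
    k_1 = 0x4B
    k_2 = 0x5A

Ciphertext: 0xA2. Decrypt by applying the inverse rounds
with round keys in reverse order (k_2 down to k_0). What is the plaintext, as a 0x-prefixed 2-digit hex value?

0x87

s_0 = ciphertext = 0xA2
s_1 = InvRound(s_0, k_2) = 0x5A
s_2 = InvRound(s_1, k_1) = 0x75
s_3 = InvRound(s_2, k_0) = 0x87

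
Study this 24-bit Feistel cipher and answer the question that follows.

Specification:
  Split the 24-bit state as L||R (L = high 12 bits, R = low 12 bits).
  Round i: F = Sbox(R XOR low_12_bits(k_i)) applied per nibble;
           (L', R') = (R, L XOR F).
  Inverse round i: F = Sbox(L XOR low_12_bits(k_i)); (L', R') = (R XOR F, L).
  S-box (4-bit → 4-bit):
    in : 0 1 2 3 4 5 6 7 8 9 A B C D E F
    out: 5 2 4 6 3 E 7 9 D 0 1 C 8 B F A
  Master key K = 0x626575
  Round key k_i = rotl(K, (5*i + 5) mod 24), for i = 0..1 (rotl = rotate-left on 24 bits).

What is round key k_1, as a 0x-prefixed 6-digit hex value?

0x95D589

K = 0x626575
k_0 = rotl(K, (5*0+5) mod 24) = rotl(K, 5) = 0x4CAEAC
k_1 = rotl(K, (5*1+5) mod 24) = rotl(K, 10) = 0x95D589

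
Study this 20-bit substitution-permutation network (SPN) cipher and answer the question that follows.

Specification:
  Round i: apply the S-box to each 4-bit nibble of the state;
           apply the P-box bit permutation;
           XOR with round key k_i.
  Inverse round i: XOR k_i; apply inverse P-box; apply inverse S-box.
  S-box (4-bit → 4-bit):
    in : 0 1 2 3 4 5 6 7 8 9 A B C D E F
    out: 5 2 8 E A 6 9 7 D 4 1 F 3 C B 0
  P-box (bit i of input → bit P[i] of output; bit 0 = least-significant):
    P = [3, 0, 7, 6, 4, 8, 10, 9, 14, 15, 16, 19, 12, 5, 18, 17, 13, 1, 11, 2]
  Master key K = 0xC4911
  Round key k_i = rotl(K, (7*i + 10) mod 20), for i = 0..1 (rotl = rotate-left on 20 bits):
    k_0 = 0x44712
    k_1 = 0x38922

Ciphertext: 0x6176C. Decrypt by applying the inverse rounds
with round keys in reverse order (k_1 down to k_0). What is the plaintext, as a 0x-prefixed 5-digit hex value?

s_0 = ciphertext = 0x6176C
s_1 = InvRound(s_0, k_1) = 0x305D6
s_2 = InvRound(s_1, k_0) = 0x2D02D

0x2D02D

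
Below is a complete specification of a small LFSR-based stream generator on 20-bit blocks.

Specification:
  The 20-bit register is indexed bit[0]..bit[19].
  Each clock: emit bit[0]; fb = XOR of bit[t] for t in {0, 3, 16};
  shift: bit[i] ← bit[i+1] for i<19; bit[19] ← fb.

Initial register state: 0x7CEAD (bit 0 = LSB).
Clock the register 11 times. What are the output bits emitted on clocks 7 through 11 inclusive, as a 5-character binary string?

reg_0 = 0x7CEAD
clock 1: out=1, reg = 0xBE756
clock 2: out=0, reg = 0xDF3AB
clock 3: out=1, reg = 0xEF9D5
clock 4: out=1, reg = 0xF7CEA
clock 5: out=0, reg = 0x7BE75
clock 6: out=1, reg = 0x3DF3A
clock 7: out=0, reg = 0x1EF9D
clock 8: out=1, reg = 0x8F7CE
clock 9: out=0, reg = 0xC7BE7
clock 10: out=1, reg = 0xE3DF3
clock 11: out=1, reg = 0xF1EF9

01011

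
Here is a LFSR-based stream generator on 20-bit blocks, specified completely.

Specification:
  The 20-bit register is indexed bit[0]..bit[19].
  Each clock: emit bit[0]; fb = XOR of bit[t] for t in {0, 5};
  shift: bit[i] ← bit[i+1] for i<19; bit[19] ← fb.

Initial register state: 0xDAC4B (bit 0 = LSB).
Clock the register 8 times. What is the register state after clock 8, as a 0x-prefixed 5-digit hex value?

0x29DAC

reg_0 = 0xDAC4B
clock 1: out=1, reg = 0xED625
clock 2: out=1, reg = 0x76B12
clock 3: out=0, reg = 0x3B589
clock 4: out=1, reg = 0x9DAC4
clock 5: out=0, reg = 0x4ED62
clock 6: out=0, reg = 0xA76B1
clock 7: out=1, reg = 0x53B58
clock 8: out=0, reg = 0x29DAC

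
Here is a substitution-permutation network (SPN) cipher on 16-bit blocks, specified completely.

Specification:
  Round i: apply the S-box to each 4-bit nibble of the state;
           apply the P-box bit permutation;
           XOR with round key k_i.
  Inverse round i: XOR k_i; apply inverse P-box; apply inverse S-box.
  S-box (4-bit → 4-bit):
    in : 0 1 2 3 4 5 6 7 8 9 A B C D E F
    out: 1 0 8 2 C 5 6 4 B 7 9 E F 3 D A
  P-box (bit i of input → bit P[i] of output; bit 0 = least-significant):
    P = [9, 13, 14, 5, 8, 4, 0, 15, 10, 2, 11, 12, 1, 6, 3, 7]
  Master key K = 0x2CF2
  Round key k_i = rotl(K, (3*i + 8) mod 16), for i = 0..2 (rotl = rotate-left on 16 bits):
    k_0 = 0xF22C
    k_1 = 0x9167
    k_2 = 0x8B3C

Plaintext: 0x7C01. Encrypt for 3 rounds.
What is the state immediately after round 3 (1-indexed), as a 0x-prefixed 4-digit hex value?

0x683B

s_0 = plaintext = 0x7C01
s_1 = Round(s_0, k_0) = 0xEF20
s_2 = Round(s_1, k_1) = 0x03E9
s_3 = Round(s_2, k_2) = 0x683B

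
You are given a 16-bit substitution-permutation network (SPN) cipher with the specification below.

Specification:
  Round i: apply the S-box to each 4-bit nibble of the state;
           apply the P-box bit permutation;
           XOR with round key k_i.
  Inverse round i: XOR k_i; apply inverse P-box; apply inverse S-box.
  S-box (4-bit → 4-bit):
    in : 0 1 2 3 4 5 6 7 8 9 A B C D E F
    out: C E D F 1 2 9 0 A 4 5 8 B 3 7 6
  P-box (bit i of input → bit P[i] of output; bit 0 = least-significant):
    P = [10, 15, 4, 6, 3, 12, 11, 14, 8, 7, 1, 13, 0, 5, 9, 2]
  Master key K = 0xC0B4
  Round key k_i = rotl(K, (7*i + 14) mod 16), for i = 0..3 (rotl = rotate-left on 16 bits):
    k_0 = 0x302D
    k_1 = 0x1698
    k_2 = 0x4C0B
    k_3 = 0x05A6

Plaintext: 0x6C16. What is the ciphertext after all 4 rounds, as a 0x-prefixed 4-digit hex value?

0xB807

s_0 = plaintext = 0x6C16
s_1 = Round(s_0, k_0) = 0x4DE8
s_2 = Round(s_1, k_1) = 0x8F51
s_3 = Round(s_2, k_2) = 0xDCFD
s_4 = Round(s_3, k_3) = 0xB807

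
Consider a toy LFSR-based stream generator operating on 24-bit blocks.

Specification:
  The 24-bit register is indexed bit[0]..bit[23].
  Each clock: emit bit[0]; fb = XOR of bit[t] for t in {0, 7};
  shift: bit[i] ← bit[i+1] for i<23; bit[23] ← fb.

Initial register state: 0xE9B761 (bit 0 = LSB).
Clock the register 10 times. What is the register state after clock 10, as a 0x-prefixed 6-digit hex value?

reg_0 = 0xE9B761
clock 1: out=1, reg = 0xF4DBB0
clock 2: out=0, reg = 0xFA6DD8
clock 3: out=0, reg = 0xFD36EC
clock 4: out=0, reg = 0xFE9B76
clock 5: out=0, reg = 0x7F4DBB
clock 6: out=1, reg = 0x3FA6DD
clock 7: out=1, reg = 0x1FD36E
clock 8: out=0, reg = 0x0FE9B7
clock 9: out=1, reg = 0x07F4DB
clock 10: out=1, reg = 0x03FA6D

0x03FA6D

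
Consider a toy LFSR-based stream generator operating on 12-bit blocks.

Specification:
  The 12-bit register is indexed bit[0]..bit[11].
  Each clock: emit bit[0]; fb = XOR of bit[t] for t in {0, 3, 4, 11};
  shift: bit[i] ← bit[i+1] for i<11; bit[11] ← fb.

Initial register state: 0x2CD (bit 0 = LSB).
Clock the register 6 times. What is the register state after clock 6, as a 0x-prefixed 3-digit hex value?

reg_0 = 0x2CD
clock 1: out=1, reg = 0x166
clock 2: out=0, reg = 0x0B3
clock 3: out=1, reg = 0x059
clock 4: out=1, reg = 0x82C
clock 5: out=0, reg = 0x416
clock 6: out=0, reg = 0xA0B

0xA0B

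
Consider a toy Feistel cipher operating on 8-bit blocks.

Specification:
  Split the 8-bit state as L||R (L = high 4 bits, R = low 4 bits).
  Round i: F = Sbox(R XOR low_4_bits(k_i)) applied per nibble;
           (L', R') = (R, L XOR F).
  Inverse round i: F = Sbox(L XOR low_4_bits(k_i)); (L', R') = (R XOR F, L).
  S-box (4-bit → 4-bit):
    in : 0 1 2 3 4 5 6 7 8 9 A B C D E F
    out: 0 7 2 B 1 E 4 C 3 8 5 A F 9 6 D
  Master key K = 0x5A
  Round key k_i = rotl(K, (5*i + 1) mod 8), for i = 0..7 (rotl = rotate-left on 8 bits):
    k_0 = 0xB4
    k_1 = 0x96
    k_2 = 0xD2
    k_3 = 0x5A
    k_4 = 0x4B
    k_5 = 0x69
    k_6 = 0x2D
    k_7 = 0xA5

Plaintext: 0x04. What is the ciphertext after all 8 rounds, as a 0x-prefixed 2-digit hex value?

0x89

s_0 = plaintext = 0x04
s_1 = Round(s_0, k_0) = 0x40
s_2 = Round(s_1, k_1) = 0x00
s_3 = Round(s_2, k_2) = 0x02
s_4 = Round(s_3, k_3) = 0x23
s_5 = Round(s_4, k_4) = 0x31
s_6 = Round(s_5, k_5) = 0x10
s_7 = Round(s_6, k_6) = 0x08
s_8 = Round(s_7, k_7) = 0x89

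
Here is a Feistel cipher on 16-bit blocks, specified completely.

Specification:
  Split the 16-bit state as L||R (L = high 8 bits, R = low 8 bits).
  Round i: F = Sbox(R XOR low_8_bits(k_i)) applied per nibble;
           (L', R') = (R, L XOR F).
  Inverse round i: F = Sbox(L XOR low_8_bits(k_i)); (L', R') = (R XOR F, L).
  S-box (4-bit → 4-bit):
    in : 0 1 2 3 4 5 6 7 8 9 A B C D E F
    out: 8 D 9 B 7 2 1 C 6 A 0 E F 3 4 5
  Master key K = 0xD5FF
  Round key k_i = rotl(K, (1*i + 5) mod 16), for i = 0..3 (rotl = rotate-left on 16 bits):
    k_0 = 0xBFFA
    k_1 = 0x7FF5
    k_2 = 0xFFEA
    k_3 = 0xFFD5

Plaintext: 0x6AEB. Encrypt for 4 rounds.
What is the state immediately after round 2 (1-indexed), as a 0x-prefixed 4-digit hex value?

0xB792

s_0 = plaintext = 0x6AEB
s_1 = Round(s_0, k_0) = 0xEBB7
s_2 = Round(s_1, k_1) = 0xB792
s_3 = Round(s_2, k_2) = 0x9271
s_4 = Round(s_3, k_3) = 0x7195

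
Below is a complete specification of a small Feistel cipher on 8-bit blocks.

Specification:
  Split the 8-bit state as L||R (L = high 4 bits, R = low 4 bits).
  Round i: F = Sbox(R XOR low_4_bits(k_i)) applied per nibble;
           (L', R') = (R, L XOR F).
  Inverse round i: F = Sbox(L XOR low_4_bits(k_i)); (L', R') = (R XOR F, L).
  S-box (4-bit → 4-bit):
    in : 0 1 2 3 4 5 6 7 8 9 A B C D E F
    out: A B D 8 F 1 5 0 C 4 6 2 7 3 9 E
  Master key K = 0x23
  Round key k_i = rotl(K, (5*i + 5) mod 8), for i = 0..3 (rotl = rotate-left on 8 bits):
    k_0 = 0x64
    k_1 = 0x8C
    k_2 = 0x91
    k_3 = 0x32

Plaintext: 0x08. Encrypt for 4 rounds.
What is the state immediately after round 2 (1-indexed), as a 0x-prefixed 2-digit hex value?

s_0 = plaintext = 0x08
s_1 = Round(s_0, k_0) = 0x87
s_2 = Round(s_1, k_1) = 0x7A
s_3 = Round(s_2, k_2) = 0xA5
s_4 = Round(s_3, k_3) = 0x5A

0x7A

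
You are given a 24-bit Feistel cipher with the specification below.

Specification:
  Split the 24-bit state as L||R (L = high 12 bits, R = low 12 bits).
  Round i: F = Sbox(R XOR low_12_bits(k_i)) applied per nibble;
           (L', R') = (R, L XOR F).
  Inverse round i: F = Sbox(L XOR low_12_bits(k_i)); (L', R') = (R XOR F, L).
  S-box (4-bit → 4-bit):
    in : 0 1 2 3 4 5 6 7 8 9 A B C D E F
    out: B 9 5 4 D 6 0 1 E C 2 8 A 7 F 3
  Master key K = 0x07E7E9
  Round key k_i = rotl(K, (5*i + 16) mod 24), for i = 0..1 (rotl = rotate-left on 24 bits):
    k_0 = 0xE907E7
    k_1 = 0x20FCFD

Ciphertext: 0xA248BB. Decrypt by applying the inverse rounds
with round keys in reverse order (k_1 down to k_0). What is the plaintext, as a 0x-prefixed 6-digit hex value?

0x97F8C7

s_0 = ciphertext = 0xA248BB
s_1 = InvRound(s_0, k_1) = 0x8C7A24
s_2 = InvRound(s_1, k_0) = 0x97F8C7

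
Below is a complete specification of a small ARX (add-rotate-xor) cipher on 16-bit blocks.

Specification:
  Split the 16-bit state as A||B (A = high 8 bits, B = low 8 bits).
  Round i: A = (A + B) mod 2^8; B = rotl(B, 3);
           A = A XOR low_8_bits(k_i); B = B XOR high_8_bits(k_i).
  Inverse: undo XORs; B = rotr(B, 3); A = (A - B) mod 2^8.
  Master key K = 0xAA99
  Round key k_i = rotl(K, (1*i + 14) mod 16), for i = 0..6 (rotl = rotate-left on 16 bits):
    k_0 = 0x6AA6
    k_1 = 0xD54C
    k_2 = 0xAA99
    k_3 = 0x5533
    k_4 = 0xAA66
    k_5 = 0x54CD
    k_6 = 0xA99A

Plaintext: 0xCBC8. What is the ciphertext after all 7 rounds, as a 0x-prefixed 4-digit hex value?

s_0 = plaintext = 0xCBC8
s_1 = Round(s_0, k_0) = 0x352C
s_2 = Round(s_1, k_1) = 0x2DB4
s_3 = Round(s_2, k_2) = 0x780F
s_4 = Round(s_3, k_3) = 0xB42D
s_5 = Round(s_4, k_4) = 0x87C3
s_6 = Round(s_5, k_5) = 0x874A
s_7 = Round(s_6, k_6) = 0x4BFB

0x4BFB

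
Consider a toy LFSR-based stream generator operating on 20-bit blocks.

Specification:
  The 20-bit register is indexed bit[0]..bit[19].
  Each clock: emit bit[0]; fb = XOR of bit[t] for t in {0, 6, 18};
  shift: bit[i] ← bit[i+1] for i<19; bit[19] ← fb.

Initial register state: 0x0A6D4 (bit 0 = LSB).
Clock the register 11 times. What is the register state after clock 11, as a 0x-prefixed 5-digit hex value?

reg_0 = 0x0A6D4
clock 1: out=0, reg = 0x8536A
clock 2: out=0, reg = 0xC29B5
clock 3: out=1, reg = 0x614DA
clock 4: out=0, reg = 0x30A6D
clock 5: out=1, reg = 0x18536
clock 6: out=0, reg = 0x0C29B
clock 7: out=1, reg = 0x8614D
clock 8: out=1, reg = 0x430A6
clock 9: out=0, reg = 0xA1853
clock 10: out=1, reg = 0x50C29
clock 11: out=1, reg = 0x28614

0x28614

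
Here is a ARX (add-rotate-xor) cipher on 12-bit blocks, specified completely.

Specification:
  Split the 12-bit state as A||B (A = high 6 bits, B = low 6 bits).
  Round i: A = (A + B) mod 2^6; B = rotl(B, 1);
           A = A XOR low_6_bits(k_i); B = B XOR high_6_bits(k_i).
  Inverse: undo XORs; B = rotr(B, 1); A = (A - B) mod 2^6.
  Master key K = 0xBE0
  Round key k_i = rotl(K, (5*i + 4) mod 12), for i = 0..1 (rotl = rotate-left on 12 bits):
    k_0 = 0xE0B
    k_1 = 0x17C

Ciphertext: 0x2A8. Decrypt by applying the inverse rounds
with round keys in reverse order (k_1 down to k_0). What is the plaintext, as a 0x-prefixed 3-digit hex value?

s_0 = ciphertext = 0x2A8
s_1 = InvRound(s_0, k_1) = 0x036
s_2 = InvRound(s_1, k_0) = 0x107

0x107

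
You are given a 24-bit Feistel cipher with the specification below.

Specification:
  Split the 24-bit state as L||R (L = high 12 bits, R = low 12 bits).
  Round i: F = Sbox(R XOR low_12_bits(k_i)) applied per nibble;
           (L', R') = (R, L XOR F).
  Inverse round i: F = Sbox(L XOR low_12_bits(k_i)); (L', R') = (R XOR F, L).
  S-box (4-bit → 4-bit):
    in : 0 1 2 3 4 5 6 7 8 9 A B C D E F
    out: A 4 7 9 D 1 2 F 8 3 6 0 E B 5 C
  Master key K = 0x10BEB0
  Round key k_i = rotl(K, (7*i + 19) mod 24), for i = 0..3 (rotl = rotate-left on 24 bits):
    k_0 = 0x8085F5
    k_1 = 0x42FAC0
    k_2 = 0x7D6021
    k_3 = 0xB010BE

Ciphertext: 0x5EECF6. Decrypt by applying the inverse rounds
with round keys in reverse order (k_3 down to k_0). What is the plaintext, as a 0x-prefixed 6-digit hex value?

0xFCD00D

s_0 = ciphertext = 0x5EECF6
s_1 = InvRound(s_0, k_3) = 0xDEC5EE
s_2 = InvRound(s_1, k_2) = 0xE05DEC
s_3 = InvRound(s_2, k_1) = 0x00DE05
s_4 = InvRound(s_3, k_0) = 0xFCD00D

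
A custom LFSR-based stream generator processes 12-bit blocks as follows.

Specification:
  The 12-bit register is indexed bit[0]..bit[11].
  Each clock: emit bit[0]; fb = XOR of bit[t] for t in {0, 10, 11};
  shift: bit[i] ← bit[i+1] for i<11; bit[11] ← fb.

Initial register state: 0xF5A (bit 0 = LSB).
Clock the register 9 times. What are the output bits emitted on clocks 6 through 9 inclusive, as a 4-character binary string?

0101

reg_0 = 0xF5A
clock 1: out=0, reg = 0x7AD
clock 2: out=1, reg = 0x3D6
clock 3: out=0, reg = 0x1EB
clock 4: out=1, reg = 0x8F5
clock 5: out=1, reg = 0x47A
clock 6: out=0, reg = 0xA3D
clock 7: out=1, reg = 0x51E
clock 8: out=0, reg = 0xA8F
clock 9: out=1, reg = 0x547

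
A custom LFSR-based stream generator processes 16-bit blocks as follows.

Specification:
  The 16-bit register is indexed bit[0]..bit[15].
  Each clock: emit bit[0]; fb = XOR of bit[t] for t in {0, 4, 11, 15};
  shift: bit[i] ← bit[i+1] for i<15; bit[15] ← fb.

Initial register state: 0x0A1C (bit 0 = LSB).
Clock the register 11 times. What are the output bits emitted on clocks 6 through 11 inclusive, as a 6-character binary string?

000010

reg_0 = 0x0A1C
clock 1: out=0, reg = 0x050E
clock 2: out=0, reg = 0x0287
clock 3: out=1, reg = 0x8143
clock 4: out=1, reg = 0x40A1
clock 5: out=1, reg = 0xA050
clock 6: out=0, reg = 0x5028
clock 7: out=0, reg = 0x2814
clock 8: out=0, reg = 0x140A
clock 9: out=0, reg = 0x0A05
clock 10: out=1, reg = 0x0502
clock 11: out=0, reg = 0x0281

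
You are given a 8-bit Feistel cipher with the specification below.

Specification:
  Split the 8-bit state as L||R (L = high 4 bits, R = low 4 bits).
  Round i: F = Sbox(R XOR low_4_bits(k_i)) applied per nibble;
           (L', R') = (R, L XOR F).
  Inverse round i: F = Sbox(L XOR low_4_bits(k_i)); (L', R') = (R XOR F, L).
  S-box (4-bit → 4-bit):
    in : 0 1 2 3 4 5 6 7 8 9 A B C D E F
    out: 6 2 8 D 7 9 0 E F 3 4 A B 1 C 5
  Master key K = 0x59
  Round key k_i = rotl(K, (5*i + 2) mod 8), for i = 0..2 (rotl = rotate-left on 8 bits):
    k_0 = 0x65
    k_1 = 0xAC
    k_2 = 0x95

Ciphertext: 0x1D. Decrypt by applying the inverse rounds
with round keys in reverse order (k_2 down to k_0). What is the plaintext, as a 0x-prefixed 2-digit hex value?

0xD1

s_0 = ciphertext = 0x1D
s_1 = InvRound(s_0, k_2) = 0xA1
s_2 = InvRound(s_1, k_1) = 0x1A
s_3 = InvRound(s_2, k_0) = 0xD1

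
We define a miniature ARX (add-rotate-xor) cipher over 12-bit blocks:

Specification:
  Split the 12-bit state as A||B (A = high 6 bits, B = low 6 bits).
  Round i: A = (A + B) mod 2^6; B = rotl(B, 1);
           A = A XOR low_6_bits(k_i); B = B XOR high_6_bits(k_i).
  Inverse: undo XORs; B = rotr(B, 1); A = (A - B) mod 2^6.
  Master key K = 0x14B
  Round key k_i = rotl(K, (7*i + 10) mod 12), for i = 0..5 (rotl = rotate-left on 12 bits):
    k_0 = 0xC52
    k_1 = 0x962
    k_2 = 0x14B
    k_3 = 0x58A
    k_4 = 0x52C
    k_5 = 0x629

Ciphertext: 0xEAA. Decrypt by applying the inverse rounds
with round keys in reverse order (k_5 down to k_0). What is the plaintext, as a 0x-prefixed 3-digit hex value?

0x70A

s_0 = ciphertext = 0xEAA
s_1 = InvRound(s_0, k_5) = 0xE99
s_2 = InvRound(s_1, k_4) = 0xC26
s_3 = InvRound(s_2, k_3) = 0x898
s_4 = InvRound(s_3, k_2) = 0xEEE
s_5 = InvRound(s_4, k_1) = 0xD25
s_6 = InvRound(s_5, k_0) = 0x70A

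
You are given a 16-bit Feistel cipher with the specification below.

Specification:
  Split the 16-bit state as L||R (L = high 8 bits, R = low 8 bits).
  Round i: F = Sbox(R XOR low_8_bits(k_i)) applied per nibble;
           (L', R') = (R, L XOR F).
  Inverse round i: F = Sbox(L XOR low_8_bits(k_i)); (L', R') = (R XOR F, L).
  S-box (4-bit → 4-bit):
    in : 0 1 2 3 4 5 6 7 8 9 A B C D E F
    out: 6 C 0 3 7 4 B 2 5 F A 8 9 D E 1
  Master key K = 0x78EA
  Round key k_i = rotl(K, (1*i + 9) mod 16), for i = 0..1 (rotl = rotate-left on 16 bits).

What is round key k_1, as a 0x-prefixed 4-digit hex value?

K = 0x78EA
k_0 = rotl(K, (1*0+9) mod 16) = rotl(K, 9) = 0xD4F1
k_1 = rotl(K, (1*1+9) mod 16) = rotl(K, 10) = 0xA9E3

0xA9E3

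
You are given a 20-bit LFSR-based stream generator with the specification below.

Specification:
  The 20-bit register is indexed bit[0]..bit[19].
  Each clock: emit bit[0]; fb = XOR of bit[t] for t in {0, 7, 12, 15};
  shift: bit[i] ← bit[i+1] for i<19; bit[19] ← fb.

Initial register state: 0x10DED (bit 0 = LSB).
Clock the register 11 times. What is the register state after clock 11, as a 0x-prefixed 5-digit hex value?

reg_0 = 0x10DED
clock 1: out=1, reg = 0x086F6
clock 2: out=0, reg = 0x0437B
clock 3: out=1, reg = 0x821BD
clock 4: out=1, reg = 0x410DE
clock 5: out=0, reg = 0x2086F
clock 6: out=1, reg = 0x90437
clock 7: out=1, reg = 0xC821B
clock 8: out=1, reg = 0x6410D
clock 9: out=1, reg = 0xB2086
clock 10: out=0, reg = 0xD9043
clock 11: out=1, reg = 0xEC821

0xEC821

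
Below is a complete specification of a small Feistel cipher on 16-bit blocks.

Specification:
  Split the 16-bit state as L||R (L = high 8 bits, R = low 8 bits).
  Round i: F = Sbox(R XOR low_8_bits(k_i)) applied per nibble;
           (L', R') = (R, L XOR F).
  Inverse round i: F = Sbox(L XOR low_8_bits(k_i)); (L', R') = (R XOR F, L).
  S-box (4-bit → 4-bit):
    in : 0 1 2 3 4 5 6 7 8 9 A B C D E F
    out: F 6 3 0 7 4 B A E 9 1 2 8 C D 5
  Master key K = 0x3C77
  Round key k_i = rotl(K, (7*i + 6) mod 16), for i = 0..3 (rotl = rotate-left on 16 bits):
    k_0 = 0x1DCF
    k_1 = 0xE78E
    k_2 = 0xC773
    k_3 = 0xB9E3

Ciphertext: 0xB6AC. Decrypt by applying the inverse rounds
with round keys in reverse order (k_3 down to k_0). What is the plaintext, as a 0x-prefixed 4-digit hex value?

s_0 = ciphertext = 0xB6AC
s_1 = InvRound(s_0, k_3) = 0xE8B6
s_2 = InvRound(s_1, k_2) = 0x24E8
s_3 = InvRound(s_2, k_1) = 0xF924
s_4 = InvRound(s_3, k_0) = 0x2FF9

0x2FF9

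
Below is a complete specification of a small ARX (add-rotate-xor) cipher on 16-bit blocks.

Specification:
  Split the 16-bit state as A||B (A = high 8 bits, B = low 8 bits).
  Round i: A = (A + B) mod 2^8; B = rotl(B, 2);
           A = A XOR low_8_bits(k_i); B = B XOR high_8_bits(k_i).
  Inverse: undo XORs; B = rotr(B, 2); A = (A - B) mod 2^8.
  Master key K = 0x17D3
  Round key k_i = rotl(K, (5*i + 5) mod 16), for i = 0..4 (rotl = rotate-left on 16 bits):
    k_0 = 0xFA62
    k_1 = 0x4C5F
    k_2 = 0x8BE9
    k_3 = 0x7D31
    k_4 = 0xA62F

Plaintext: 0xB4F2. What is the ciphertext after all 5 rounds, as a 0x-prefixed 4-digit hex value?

0xBFC9

s_0 = plaintext = 0xB4F2
s_1 = Round(s_0, k_0) = 0xC431
s_2 = Round(s_1, k_1) = 0xAA88
s_3 = Round(s_2, k_2) = 0xDBA9
s_4 = Round(s_3, k_3) = 0xB5DB
s_5 = Round(s_4, k_4) = 0xBFC9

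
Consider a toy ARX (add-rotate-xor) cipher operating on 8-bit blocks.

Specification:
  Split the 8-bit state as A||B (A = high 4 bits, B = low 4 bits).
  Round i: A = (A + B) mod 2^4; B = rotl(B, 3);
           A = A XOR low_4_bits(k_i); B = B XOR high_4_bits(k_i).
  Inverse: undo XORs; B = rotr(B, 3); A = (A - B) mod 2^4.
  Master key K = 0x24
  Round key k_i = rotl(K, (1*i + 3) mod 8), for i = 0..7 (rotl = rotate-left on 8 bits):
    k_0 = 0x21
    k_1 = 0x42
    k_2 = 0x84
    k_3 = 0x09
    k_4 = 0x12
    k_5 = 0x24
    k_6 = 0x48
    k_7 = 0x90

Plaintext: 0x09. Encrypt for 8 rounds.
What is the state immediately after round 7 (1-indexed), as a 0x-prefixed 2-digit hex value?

0x80

s_0 = plaintext = 0x09
s_1 = Round(s_0, k_0) = 0x8E
s_2 = Round(s_1, k_1) = 0x43
s_3 = Round(s_2, k_2) = 0x31
s_4 = Round(s_3, k_3) = 0xD8
s_5 = Round(s_4, k_4) = 0x75
s_6 = Round(s_5, k_5) = 0x88
s_7 = Round(s_6, k_6) = 0x80
s_8 = Round(s_7, k_7) = 0x89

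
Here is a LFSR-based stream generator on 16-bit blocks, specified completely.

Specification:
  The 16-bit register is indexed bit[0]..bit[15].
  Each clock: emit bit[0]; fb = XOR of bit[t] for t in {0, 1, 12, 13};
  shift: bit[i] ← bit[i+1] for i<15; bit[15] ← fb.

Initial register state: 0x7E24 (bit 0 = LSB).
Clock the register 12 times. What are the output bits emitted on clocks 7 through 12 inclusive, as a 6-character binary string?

000111

reg_0 = 0x7E24
clock 1: out=0, reg = 0x3F12
clock 2: out=0, reg = 0x9F89
clock 3: out=1, reg = 0x4FC4
clock 4: out=0, reg = 0x27E2
clock 5: out=0, reg = 0x13F1
clock 6: out=1, reg = 0x09F8
clock 7: out=0, reg = 0x04FC
clock 8: out=0, reg = 0x027E
clock 9: out=0, reg = 0x813F
clock 10: out=1, reg = 0x409F
clock 11: out=1, reg = 0x204F
clock 12: out=1, reg = 0x9027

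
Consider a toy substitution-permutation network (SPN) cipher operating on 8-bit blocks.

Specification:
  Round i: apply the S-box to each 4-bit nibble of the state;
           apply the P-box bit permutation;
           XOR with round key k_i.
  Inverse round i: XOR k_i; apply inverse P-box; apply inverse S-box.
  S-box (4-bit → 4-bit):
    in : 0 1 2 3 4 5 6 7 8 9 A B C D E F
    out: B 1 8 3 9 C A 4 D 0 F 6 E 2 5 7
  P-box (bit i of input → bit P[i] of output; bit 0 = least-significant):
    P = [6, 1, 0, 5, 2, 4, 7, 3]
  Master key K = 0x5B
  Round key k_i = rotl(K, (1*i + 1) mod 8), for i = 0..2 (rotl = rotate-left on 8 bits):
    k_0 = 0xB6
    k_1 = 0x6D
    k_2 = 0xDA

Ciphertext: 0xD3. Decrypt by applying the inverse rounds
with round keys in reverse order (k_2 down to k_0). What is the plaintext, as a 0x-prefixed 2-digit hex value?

0xF7

s_0 = ciphertext = 0xD3
s_1 = InvRound(s_0, k_2) = 0x27
s_2 = InvRound(s_1, k_1) = 0x23
s_3 = InvRound(s_2, k_0) = 0xF7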